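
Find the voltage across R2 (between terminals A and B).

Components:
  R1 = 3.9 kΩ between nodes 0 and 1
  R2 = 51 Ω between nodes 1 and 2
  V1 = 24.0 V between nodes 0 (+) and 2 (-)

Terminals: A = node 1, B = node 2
R1 and R2 are in series across V1 (node 0 → node 1 → node 2), and the output A–B is taken across R2, so this is a voltage divider.
Series current: I = V1/(R1 + R2) = 24/(3900 + 51) = 24/3951 = 0.006074 A
V_R2 = I × R2 = V1 × R2/(R1 + R2) = 24 × 51/3951 = 0.3098 V

Final answer: 0.3098 V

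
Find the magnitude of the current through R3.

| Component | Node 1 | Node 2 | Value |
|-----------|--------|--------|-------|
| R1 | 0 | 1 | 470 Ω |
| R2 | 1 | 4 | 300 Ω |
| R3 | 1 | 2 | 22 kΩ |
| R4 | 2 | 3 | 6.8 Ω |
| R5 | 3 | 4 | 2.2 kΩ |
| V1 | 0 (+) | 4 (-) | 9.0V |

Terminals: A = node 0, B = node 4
Nodal analysis, taking node 4 as the 0 V reference.
Source V1 fixes V_0 = 9 V.
KCL at each unknown node (sum of currents leaving = 0; resistances in Ω):
  Node 1: (V_1 - 9)/470 + (V_1 - 0)/300 + (V_1 - V_2)/22000 = 0
  Node 2: (V_2 - V_1)/22000 + (V_2 - V_3)/6.8 = 0
  Node 3: (V_3 - V_2)/6.8 + (V_3 - 0)/2200 = 0
Collecting terms (coefficients in siemens):
  0.005506·V_1 - 0.00004545·V_2 = 0.01915
  0.1471·V_2 - 0.00004545·V_1 - 0.1471·V_3 = 0
  0.1475·V_3 - 0.1471·V_2 = 0
Solving these 3 simultaneous equations (Gaussian elimination) gives:
  V_1 = 3.48 V, V_2 = 0.3173 V, V_3 = 0.3163 V
I_R3 = (V_1 - V_2)/R3 = (3.48 - 0.3173)/22000 = 0.0001438 A
|I_R3| = 0.0001438 A

Final answer: |I_R3| = 0.0001438 A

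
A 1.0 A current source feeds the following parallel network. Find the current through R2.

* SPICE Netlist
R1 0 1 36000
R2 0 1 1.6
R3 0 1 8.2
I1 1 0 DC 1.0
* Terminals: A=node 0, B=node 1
All resistors sit directly between nodes 0 and 1, so they are in parallel and share one voltage V; the full source current 1 A splits among them.
1/R_par = 1/36000 + 1/1.6 + 1/8.2 = 0.747 S  =>  R_par = 1.339 Ω
V = I × R_par = 1 × 1.339 = 1.339 V
I_R2 = V/R2 = 1.339/1.6 = 0.8367 A

Final answer: 0.8367 A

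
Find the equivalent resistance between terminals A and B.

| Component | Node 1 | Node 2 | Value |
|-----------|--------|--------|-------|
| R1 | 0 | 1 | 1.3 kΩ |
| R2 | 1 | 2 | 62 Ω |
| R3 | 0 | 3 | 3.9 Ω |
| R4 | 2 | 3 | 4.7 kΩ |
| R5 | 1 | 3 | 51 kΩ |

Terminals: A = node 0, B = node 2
The network is not a plain series/parallel combination. Inject a 1 A test current into terminal A (node 0) and return it from terminal B (node 2); then R_eq = V_A / (1 A).
Nodal analysis, taking node 2 as the 0 V reference.
Current source I_test pushes 1 A into node 0 and draws it out of node 2.
KCL at each unknown node (sum of currents leaving = 0; resistances in Ω):
  Node 0: (V_0 - V_1)/1300 + (V_0 - V_3)/3.9 - 1 = 0
  Node 1: (V_1 - V_0)/1300 + (V_1 - 0)/62 + (V_1 - V_3)/51000 = 0
  Node 3: (V_3 - V_0)/3.9 + (V_3 - V_1)/51000 + (V_3 - 0)/4700 = 0
Collecting terms (coefficients in siemens):
  0.2572·V_0 - 0.0007692·V_1 - 0.2564·V_3 = 1
  0.01692·V_1 - 0.0007692·V_0 - 0.00001961·V_3 = 0
  0.2566·V_3 - 0.2564·V_0 - 0.00001961·V_1 = 0
Solving these 3 simultaneous equations (Gaussian elimination) gives:
  V_0 = 1037 V, V_1 = 48.34 V, V_3 = 1036 V
R_eq = V_0 / 1 A = 1037 Ω = 1.037 kΩ

Final answer: 1.037 kΩ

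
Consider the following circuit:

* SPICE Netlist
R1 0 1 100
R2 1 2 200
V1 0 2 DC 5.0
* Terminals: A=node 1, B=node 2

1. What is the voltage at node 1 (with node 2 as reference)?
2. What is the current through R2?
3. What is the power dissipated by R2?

Nodal analysis, taking node 2 as the 0 V reference.
Source V1 fixes V_0 = 5 V.
KCL at each unknown node (sum of currents leaving = 0; resistances in Ω):
  Node 1: (V_1 - 5)/100 + (V_1 - 0)/200 = 0
Collecting terms: 0.015 × V_1 = 0.05  =>  V_1 = 3.333 V
Part 1:
  Read off the nodal solution: V_1 = 3.333 V
Part 2:
  I_R2 = (V_1 - V_2)/R2 = (3.333 - 0)/200 = 0.01667 A
  Magnitude: I_R2 = 0.01667 A
Part 3:
  I_R2 = (V_1 - V_2)/R2 = (3.333 - 0)/200 = 0.01667 A
  P_R2 = I_R2² × R2 = (0.01667)² × 200 = 0.05556 W

Final answers:
1. V_1 = 3.333 V
2. I_R2 = 0.01667 A
3. P_R2 = 0.05556 W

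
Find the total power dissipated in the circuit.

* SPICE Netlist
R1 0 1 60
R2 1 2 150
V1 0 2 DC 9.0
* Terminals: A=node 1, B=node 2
Nodal analysis, taking node 2 as the 0 V reference.
Source V1 fixes V_0 = 9 V.
KCL at each unknown node (sum of currents leaving = 0; resistances in Ω):
  Node 1: (V_1 - 9)/60 + (V_1 - 0)/150 = 0
Collecting terms: 0.02333 × V_1 = 0.15  =>  V_1 = 6.429 V
Power in each resistor, P = (ΔV)²/R:
  P_R1 = (9 - 6.429)²/60 = 0.1102 W
  P_R2 = (6.429 - 0)²/150 = 0.2755 W
P_total = P_R1 + P_R2 = 0.3857 W

Final answer: 0.3857 W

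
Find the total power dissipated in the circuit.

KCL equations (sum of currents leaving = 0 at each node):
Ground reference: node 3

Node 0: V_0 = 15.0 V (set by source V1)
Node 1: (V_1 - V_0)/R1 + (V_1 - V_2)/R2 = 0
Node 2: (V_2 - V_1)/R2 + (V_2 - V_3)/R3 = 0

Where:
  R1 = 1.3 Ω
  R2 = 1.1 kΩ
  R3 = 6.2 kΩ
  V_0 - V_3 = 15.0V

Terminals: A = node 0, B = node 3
Nodal analysis, taking node 3 as the 0 V reference.
Source V1 fixes V_0 = 15 V.
KCL at each unknown node (sum of currents leaving = 0; resistances in Ω):
  Node 1: (V_1 - 15)/1.3 + (V_1 - V_2)/1100 = 0
  Node 2: (V_2 - V_1)/1100 + (V_2 - 0)/6200 = 0
Collecting terms (coefficients in siemens):
  0.7701·V_1 - 0.0009091·V_2 = 11.54
  0.00107·V_2 - 0.0009091·V_1 = 0
Determinant D = (0.7701)(0.00107) - (-0.0009091)(-0.0009091) = 0.0008235
V_1 = [(11.54)(0.00107) - (-0.0009091)(0)]/D = 15 V
V_2 = [(0.7701)(0) - (11.54)(-0.0009091)]/D = 12.74 V
Power in each resistor, P = (ΔV)²/R:
  P_R1 = (15 - 15)²/1.3 = 0.000005487 W
  P_R2 = (15 - 12.74)²/1100 = 0.004643 W
  P_R3 = (12.74 - 0)²/6200 = 0.02617 W
P_total = P_R1 + P_R2 + P_R3 = 0.03082 W

Final answer: 0.03082 W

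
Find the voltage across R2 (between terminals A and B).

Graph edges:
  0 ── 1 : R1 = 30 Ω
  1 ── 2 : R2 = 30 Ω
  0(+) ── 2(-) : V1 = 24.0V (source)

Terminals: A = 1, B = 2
R1 and R2 are in series across V1 (node 0 → node 1 → node 2), and the output A–B is taken across R2, so this is a voltage divider.
Series current: I = V1/(R1 + R2) = 24/(30 + 30) = 24/60 = 0.4 A
V_R2 = I × R2 = V1 × R2/(R1 + R2) = 24 × 30/60 = 12 V

Final answer: 12 V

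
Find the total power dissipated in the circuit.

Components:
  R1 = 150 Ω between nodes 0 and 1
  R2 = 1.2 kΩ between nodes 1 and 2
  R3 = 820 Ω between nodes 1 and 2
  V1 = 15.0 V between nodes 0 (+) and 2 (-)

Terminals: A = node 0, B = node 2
Nodal analysis, taking node 2 as the 0 V reference.
Source V1 fixes V_0 = 15 V.
KCL at each unknown node (sum of currents leaving = 0; resistances in Ω):
  Node 1: (V_1 - 15)/150 + (V_1 - 0)/1200 + (V_1 - 0)/820 = 0
Collecting terms: 0.00872 × V_1 = 0.1  =>  V_1 = 11.47 V
Power in each resistor, P = (ΔV)²/R:
  P_R1 = (15 - 11.47)²/150 = 0.08314 W
  P_R2 = (11.47 - 0)²/1200 = 0.1096 W
  P_R3 = (11.47 - 0)²/820 = 0.1604 W
P_total = P_R1 + P_R2 + P_R3 = 0.3531 W

Final answer: 0.3531 W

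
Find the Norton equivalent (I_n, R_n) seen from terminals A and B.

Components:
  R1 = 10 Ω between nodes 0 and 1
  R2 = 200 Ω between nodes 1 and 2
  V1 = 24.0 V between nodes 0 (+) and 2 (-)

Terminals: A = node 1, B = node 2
Find the Thévenin equivalent first; then I_n = V_th/R_th and R_n = R_th.
Step 1 — V_th is the open-circuit voltage V_A - V_B (nothing connected across the terminals).
Nodal analysis, taking node 2 as the 0 V reference.
Source V1 fixes V_0 = 24 V.
KCL at each unknown node (sum of currents leaving = 0; resistances in Ω):
  Node 1: (V_1 - 24)/10 + (V_1 - 0)/200 = 0
Collecting terms: 0.105 × V_1 = 2.4  =>  V_1 = 22.86 V
V_th = V_1 - V_2 = 22.86 - 0 = 22.86 V
Step 2 — R_th: zero the source — replace V1 by a short circuit (node 2 merges into node 0) — and find the resistance seen between A (node 1) and B (node 0).
Reduce the network between node 1 (A) and node 0 (B) by series/parallel combination:
  Rp1 = R1 ‖ R2 (parallel, both between nodes 0 and 1) = 1/(1/10 + 1/200) = 9.524 Ω
R_th = 9.524 Ω
I_n = V_th/R_th = 22.86/9.524 = 2.4 A, and R_n = R_th = 9.524 Ω

Final answer: I_n = 2.4 A, R_n = 9.524 Ω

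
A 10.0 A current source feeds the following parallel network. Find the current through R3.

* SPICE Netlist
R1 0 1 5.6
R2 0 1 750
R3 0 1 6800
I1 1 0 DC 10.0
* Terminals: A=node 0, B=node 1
All resistors sit directly between nodes 0 and 1, so they are in parallel and share one voltage V; the full source current 10 A splits among them.
1/R_par = 1/5.6 + 1/750 + 1/6800 = 0.1801 S  =>  R_par = 5.554 Ω
V = I × R_par = 10 × 5.554 = 55.54 V
I_R3 = V/R3 = 55.54/6800 = 0.008168 A

Final answer: 0.008168 A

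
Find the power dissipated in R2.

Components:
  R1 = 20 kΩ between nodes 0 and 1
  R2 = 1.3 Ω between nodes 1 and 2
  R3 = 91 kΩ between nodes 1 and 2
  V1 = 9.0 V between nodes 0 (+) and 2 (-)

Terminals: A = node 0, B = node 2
Nodal analysis, taking node 2 as the 0 V reference.
Source V1 fixes V_0 = 9 V.
KCL at each unknown node (sum of currents leaving = 0; resistances in Ω):
  Node 1: (V_1 - 9)/20000 + (V_1 - 0)/1.3 + (V_1 - 0)/91000 = 0
Collecting terms: 0.7693 × V_1 = 0.00045  =>  V_1 = 0.000585 V
I_R2 = (V_1 - V_2)/R2 = (0.000585 - 0)/1.3 = 0.00045 A
P_R2 = I_R2² × R2 = (0.00045)² × 1.3 = 0.0000002632 W

Final answer: 2.632e-07 W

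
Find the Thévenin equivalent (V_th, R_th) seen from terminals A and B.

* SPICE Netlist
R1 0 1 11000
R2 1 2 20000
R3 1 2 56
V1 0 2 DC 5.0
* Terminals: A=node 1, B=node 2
Step 1 — V_th is the open-circuit voltage V_A - V_B (nothing connected across the terminals).
Nodal analysis, taking node 2 as the 0 V reference.
Source V1 fixes V_0 = 5 V.
KCL at each unknown node (sum of currents leaving = 0; resistances in Ω):
  Node 1: (V_1 - 5)/11000 + (V_1 - 0)/20000 + (V_1 - 0)/56 = 0
Collecting terms: 0.018 × V_1 = 0.0004545  =>  V_1 = 0.02526 V
V_th = V_1 - V_2 = 0.02526 - 0 = 0.02526 V
Step 2 — R_th: zero the source — replace V1 by a short circuit (node 2 merges into node 0) — and find the resistance seen between A (node 1) and B (node 0).
Reduce the network between node 1 (A) and node 0 (B) by series/parallel combination:
  Rp1 = R1 ‖ R2 ‖ R3 (parallel, all between nodes 0 and 1) = 1/(1/11000 + 1/20000 + 1/56) = 55.56 Ω
R_th = 55.56 Ω

Final answer: V_th = 0.02526 V, R_th = 55.56 Ω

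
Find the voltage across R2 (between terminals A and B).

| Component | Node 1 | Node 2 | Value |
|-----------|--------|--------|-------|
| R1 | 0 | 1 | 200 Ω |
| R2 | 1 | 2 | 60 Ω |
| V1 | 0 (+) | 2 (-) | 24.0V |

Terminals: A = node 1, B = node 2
R1 and R2 are in series across V1 (node 0 → node 1 → node 2), and the output A–B is taken across R2, so this is a voltage divider.
Series current: I = V1/(R1 + R2) = 24/(200 + 60) = 24/260 = 0.09231 A
V_R2 = I × R2 = V1 × R2/(R1 + R2) = 24 × 60/260 = 5.538 V

Final answer: 5.538 V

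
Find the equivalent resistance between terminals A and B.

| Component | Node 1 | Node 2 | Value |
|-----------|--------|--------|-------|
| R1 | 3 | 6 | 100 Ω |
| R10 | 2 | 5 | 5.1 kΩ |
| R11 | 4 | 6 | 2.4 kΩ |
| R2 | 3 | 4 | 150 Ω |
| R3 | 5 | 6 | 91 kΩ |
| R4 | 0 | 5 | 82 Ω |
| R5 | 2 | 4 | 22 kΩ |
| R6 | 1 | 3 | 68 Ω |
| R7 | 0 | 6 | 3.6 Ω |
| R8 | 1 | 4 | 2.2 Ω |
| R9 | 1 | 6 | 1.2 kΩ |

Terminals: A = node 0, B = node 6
The network is not a plain series/parallel combination. Inject a 1 A test current into terminal A (node 0) and return it from terminal B (node 6); then R_eq = V_A / (1 A).
Nodal analysis, taking node 6 as the 0 V reference.
Current source I_test pushes 1 A into node 0 and draws it out of node 6.
KCL at each unknown node (sum of currents leaving = 0; resistances in Ω):
  Node 0: (V_0 - V_5)/82 + (V_0 - 0)/3.6 - 1 = 0
  Node 1: (V_1 - V_3)/68 + (V_1 - V_4)/2.2 + (V_1 - 0)/1200 = 0
  Node 2: (V_2 - V_4)/22000 + (V_2 - V_5)/5100 = 0
  Node 3: (V_3 - V_1)/68 + (V_3 - 0)/100 + (V_3 - V_4)/150 = 0
  Node 4: (V_4 - V_1)/2.2 + (V_4 - V_2)/22000 + (V_4 - V_3)/150 + (V_4 - 0)/2400 = 0
  Node 5: (V_5 - V_0)/82 + (V_5 - V_2)/5100 + (V_5 - 0)/91000 = 0
Collecting terms (coefficients in siemens):
  0.29·V_0 - 0.0122·V_5 = 1
  0.4701·V_1 - 0.01471·V_3 - 0.4545·V_4 = 0
  0.0002415·V_2 - 0.00004545·V_4 - 0.0001961·V_5 = 0
  0.03137·V_3 - 0.01471·V_1 - 0.006667·V_4 = 0
  0.4617·V_4 - 0.4545·V_1 - 0.00004545·V_2 - 0.006667·V_3 = 0
  0.0124·V_5 - 0.0122·V_0 - 0.0001961·V_2 = 0
Solving these 6 simultaneous equations (Gaussian elimination) gives:
  V_0 = 3.599 V, V_1 = 0.01627 V, V_2 = 2.914 V, V_3 = 0.01113 V
  V_4 = 0.01647 V, V_5 = 3.585 V
R_eq = V_0 / 1 A = 3.599 Ω

Final answer: 3.599 Ω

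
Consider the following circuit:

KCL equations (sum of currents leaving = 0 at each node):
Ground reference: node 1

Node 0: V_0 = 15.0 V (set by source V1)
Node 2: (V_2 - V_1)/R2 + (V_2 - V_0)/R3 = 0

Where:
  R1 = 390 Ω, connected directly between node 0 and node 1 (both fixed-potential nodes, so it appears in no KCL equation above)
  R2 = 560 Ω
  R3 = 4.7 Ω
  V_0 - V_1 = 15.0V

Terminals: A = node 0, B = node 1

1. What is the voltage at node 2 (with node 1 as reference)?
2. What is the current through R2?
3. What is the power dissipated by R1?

Nodal analysis, taking node 1 as the 0 V reference.
Source V1 fixes V_0 = 15 V.
KCL at each unknown node (sum of currents leaving = 0; resistances in Ω):
  Node 2: (V_2 - 0)/560 + (V_2 - 15)/4.7 = 0
Collecting terms: 0.2146 × V_2 = 3.191  =>  V_2 = 14.88 V
Part 1:
  Read off the nodal solution: V_2 = 14.88 V
Part 2:
  I_R2 = (V_1 - V_2)/R2 = (0 - 14.88)/560 = -0.02656 A
  Magnitude: I_R2 = 0.02656 A
Part 3:
  I_R1 = (V_0 - V_1)/R1 = (15 - 0)/390 = 0.03846 A
  P_R1 = I_R1² × R1 = (0.03846)² × 390 = 0.5769 W

Final answers:
1. V_2 = 14.88 V
2. I_R2 = 0.02656 A
3. P_R1 = 0.5769 W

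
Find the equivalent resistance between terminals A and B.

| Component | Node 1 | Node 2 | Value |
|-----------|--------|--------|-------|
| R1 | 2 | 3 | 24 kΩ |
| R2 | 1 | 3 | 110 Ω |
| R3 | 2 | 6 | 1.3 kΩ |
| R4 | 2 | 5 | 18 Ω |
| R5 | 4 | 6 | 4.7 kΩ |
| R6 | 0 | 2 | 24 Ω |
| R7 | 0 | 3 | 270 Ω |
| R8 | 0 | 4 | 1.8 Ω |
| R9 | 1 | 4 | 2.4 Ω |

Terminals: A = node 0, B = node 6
The network is not a plain series/parallel combination. Inject a 1 A test current into terminal A (node 0) and return it from terminal B (node 6); then R_eq = V_A / (1 A).
Nodal analysis, taking node 6 as the 0 V reference.
Current source I_test pushes 1 A into node 0 and draws it out of node 6.
KCL at each unknown node (sum of currents leaving = 0; resistances in Ω):
  Node 0: (V_0 - V_2)/24 + (V_0 - V_3)/270 + (V_0 - V_4)/1.8 - 1 = 0
  Node 1: (V_1 - V_3)/110 + (V_1 - V_4)/2.4 = 0
  Node 2: (V_2 - V_0)/24 + (V_2 - V_3)/24000 + (V_2 - 0)/1300 + (V_2 - V_5)/18 = 0
  Node 3: (V_3 - V_0)/270 + (V_3 - V_1)/110 + (V_3 - V_2)/24000 = 0
  Node 4: (V_4 - V_0)/1.8 + (V_4 - V_1)/2.4 + (V_4 - 0)/4700 = 0
  Node 5: (V_5 - V_2)/18 = 0
Collecting terms (coefficients in siemens):
  0.6009·V_0 - 0.04167·V_2 - 0.003704·V_3 - 0.5556·V_4 = 1
  0.4258·V_1 - 0.009091·V_3 - 0.4167·V_4 = 0
  0.09803·V_2 - 0.04167·V_0 - 0.00004167·V_3 - 0.05556·V_5 = 0
  0.01284·V_3 - 0.003704·V_0 - 0.009091·V_1 - 0.00004167·V_2 = 0
  0.9724·V_4 - 0.5556·V_0 - 0.4167·V_1 = 0
  0.05556·V_5 - 0.05556·V_2 = 0
Solving these 6 simultaneous equations (Gaussian elimination) gives:
  V_0 = 1033 V, V_1 = 1033 V, V_2 = 1014 V, V_3 = 1033 V
  V_4 = 1033 V, V_5 = 1014 V
R_eq = V_0 / 1 A = 1033 Ω = 1.033 kΩ

Final answer: 1.033 kΩ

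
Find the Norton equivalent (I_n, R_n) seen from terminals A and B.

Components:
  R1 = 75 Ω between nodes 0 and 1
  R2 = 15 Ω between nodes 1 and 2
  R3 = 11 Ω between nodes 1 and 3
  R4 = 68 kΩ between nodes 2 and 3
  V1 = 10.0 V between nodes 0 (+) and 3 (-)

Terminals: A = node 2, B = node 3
Find the Thévenin equivalent first; then I_n = V_th/R_th and R_n = R_th.
Step 1 — V_th is the open-circuit voltage V_A - V_B (nothing connected across the terminals).
Nodal analysis, taking node 3 as the 0 V reference.
Source V1 fixes V_0 = 10 V.
KCL at each unknown node (sum of currents leaving = 0; resistances in Ω):
  Node 1: (V_1 - 10)/75 + (V_1 - V_2)/15 + (V_1 - 0)/11 = 0
  Node 2: (V_2 - V_1)/15 + (V_2 - 0)/68000 = 0
Collecting terms (coefficients in siemens):
  0.1709·V_1 - 0.06667·V_2 = 0.1333
  0.06668·V_2 - 0.06667·V_1 = 0
Determinant D = (0.1709)(0.06668) - (-0.06667)(-0.06667) = 0.006952
V_1 = [(0.1333)(0.06668) - (-0.06667)(0)]/D = 1.279 V
V_2 = [(0.1709)(0) - (0.1333)(-0.06667)]/D = 1.279 V
V_th = V_2 - V_3 = 1.279 - 0 = 1.279 V
Step 2 — R_th: zero the source — replace V1 by a short circuit (node 3 merges into node 0) — and find the resistance seen between A (node 2) and B (node 0).
Reduce the network between node 2 (A) and node 0 (B) by series/parallel combination:
  Rp1 = R1 ‖ R3 (parallel, both between nodes 0 and 1) = 1/(1/75 + 1/11) = 9.593 Ω
  Rs1 = R2 + Rp1 (series, joined only at node 1) = 15 + 9.593 = 24.59 Ω
  Rp2 = R4 ‖ Rs1 (parallel, both between nodes 0 and 2) = 1/(1/68000 + 1/24.59) = 24.58 Ω
R_th = 24.58 Ω
I_n = V_th/R_th = 1.279/24.58 = 0.05201 A, and R_n = R_th = 24.58 Ω

Final answer: I_n = 0.05201 A, R_n = 24.58 Ω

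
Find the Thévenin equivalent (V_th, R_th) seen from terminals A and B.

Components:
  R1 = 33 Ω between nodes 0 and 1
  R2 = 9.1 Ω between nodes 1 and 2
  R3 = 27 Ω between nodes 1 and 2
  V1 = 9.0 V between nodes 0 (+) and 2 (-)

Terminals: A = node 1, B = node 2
Step 1 — V_th is the open-circuit voltage V_A - V_B (nothing connected across the terminals).
Nodal analysis, taking node 2 as the 0 V reference.
Source V1 fixes V_0 = 9 V.
KCL at each unknown node (sum of currents leaving = 0; resistances in Ω):
  Node 1: (V_1 - 9)/33 + (V_1 - 0)/9.1 + (V_1 - 0)/27 = 0
Collecting terms: 0.1772 × V_1 = 0.2727  =>  V_1 = 1.539 V
V_th = V_1 - V_2 = 1.539 - 0 = 1.539 V
Step 2 — R_th: zero the source — replace V1 by a short circuit (node 2 merges into node 0) — and find the resistance seen between A (node 1) and B (node 0).
Reduce the network between node 1 (A) and node 0 (B) by series/parallel combination:
  Rp1 = R1 ‖ R2 ‖ R3 (parallel, all between nodes 0 and 1) = 1/(1/33 + 1/9.1 + 1/27) = 5.642 Ω
R_th = 5.642 Ω

Final answer: V_th = 1.539 V, R_th = 5.642 Ω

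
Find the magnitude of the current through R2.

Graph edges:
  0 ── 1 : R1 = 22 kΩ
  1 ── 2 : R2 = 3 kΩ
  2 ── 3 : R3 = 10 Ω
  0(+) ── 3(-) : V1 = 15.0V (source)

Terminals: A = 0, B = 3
Nodal analysis, taking node 3 as the 0 V reference.
Source V1 fixes V_0 = 15 V.
KCL at each unknown node (sum of currents leaving = 0; resistances in Ω):
  Node 1: (V_1 - 15)/22000 + (V_1 - V_2)/3000 = 0
  Node 2: (V_2 - V_1)/3000 + (V_2 - 0)/10 = 0
Collecting terms (coefficients in siemens):
  0.0003788·V_1 - 0.0003333·V_2 = 0.0006818
  0.1003·V_2 - 0.0003333·V_1 = 0
Determinant D = (0.0003788)(0.1003) - (-0.0003333)(-0.0003333) = 0.00003789
V_1 = [(0.0006818)(0.1003) - (-0.0003333)(0)]/D = 1.805 V
V_2 = [(0.0003788)(0) - (0.0006818)(-0.0003333)]/D = 0.005998 V
I_R2 = (V_1 - V_2)/R2 = (1.805 - 0.005998)/3000 = 0.0005998 A
|I_R2| = 0.0005998 A

Final answer: |I_R2| = 0.0005998 A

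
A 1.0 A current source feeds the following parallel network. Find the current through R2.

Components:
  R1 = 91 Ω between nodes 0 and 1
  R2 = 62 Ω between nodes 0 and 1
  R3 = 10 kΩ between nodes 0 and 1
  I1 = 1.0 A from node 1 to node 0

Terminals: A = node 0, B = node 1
All resistors sit directly between nodes 0 and 1, so they are in parallel and share one voltage V; the full source current 1 A splits among them.
1/R_par = 1/91 + 1/62 + 1/10000 = 0.02722 S  =>  R_par = 36.74 Ω
V = I × R_par = 1 × 36.74 = 36.74 V
I_R2 = V/R2 = 36.74/62 = 0.5926 A

Final answer: 0.5926 A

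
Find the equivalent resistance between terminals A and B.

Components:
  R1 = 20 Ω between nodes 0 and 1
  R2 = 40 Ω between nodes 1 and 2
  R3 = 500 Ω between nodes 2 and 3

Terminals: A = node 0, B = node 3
Reduce the network between node 0 (A) and node 3 (B) by series/parallel combination:
  Rs1 = R1 + R2 (series, joined only at node 1) = 20 + 40 = 60 Ω
  Rs2 = R3 + Rs1 (series, joined only at node 2) = 500 + 60 = 560 Ω
R_eq = 560 Ω

Final answer: 560 Ω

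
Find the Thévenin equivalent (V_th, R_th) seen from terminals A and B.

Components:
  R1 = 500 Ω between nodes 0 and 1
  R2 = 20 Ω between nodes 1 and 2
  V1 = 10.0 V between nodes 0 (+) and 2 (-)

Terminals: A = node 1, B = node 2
Step 1 — V_th is the open-circuit voltage V_A - V_B (nothing connected across the terminals).
Nodal analysis, taking node 2 as the 0 V reference.
Source V1 fixes V_0 = 10 V.
KCL at each unknown node (sum of currents leaving = 0; resistances in Ω):
  Node 1: (V_1 - 10)/500 + (V_1 - 0)/20 = 0
Collecting terms: 0.052 × V_1 = 0.02  =>  V_1 = 0.3846 V
V_th = V_1 - V_2 = 0.3846 - 0 = 0.3846 V
Step 2 — R_th: zero the source — replace V1 by a short circuit (node 2 merges into node 0) — and find the resistance seen between A (node 1) and B (node 0).
Reduce the network between node 1 (A) and node 0 (B) by series/parallel combination:
  Rp1 = R1 ‖ R2 (parallel, both between nodes 0 and 1) = 1/(1/500 + 1/20) = 19.23 Ω
R_th = 19.23 Ω

Final answer: V_th = 0.3846 V, R_th = 19.23 Ω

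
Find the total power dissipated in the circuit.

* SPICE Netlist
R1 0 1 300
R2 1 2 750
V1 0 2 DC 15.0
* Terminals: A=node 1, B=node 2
Nodal analysis, taking node 2 as the 0 V reference.
Source V1 fixes V_0 = 15 V.
KCL at each unknown node (sum of currents leaving = 0; resistances in Ω):
  Node 1: (V_1 - 15)/300 + (V_1 - 0)/750 = 0
Collecting terms: 0.004667 × V_1 = 0.05  =>  V_1 = 10.71 V
Power in each resistor, P = (ΔV)²/R:
  P_R1 = (15 - 10.71)²/300 = 0.06122 W
  P_R2 = (10.71 - 0)²/750 = 0.1531 W
P_total = P_R1 + P_R2 = 0.2143 W

Final answer: 0.2143 W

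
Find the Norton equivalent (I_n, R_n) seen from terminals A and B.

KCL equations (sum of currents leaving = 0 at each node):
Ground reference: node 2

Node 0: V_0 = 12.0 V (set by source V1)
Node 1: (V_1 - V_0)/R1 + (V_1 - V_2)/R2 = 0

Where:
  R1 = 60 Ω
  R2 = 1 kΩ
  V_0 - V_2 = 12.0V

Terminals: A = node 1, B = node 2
Find the Thévenin equivalent first; then I_n = V_th/R_th and R_n = R_th.
Step 1 — V_th is the open-circuit voltage V_A - V_B (nothing connected across the terminals).
Nodal analysis, taking node 2 as the 0 V reference.
Source V1 fixes V_0 = 12 V.
KCL at each unknown node (sum of currents leaving = 0; resistances in Ω):
  Node 1: (V_1 - 12)/60 + (V_1 - 0)/1000 = 0
Collecting terms: 0.01767 × V_1 = 0.2  =>  V_1 = 11.32 V
V_th = V_1 - V_2 = 11.32 - 0 = 11.32 V
Step 2 — R_th: zero the source — replace V1 by a short circuit (node 2 merges into node 0) — and find the resistance seen between A (node 1) and B (node 0).
Reduce the network between node 1 (A) and node 0 (B) by series/parallel combination:
  Rp1 = R1 ‖ R2 (parallel, both between nodes 0 and 1) = 1/(1/60 + 1/1000) = 56.6 Ω
R_th = 56.6 Ω
I_n = V_th/R_th = 11.32/56.6 = 0.2 A, and R_n = R_th = 56.6 Ω

Final answer: I_n = 0.2 A, R_n = 56.6 Ω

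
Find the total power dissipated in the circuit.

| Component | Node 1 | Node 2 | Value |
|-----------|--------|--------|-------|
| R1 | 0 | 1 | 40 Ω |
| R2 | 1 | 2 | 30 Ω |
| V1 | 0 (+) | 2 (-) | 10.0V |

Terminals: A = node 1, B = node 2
Nodal analysis, taking node 2 as the 0 V reference.
Source V1 fixes V_0 = 10 V.
KCL at each unknown node (sum of currents leaving = 0; resistances in Ω):
  Node 1: (V_1 - 10)/40 + (V_1 - 0)/30 = 0
Collecting terms: 0.05833 × V_1 = 0.25  =>  V_1 = 4.286 V
Power in each resistor, P = (ΔV)²/R:
  P_R1 = (10 - 4.286)²/40 = 0.8163 W
  P_R2 = (4.286 - 0)²/30 = 0.6122 W
P_total = P_R1 + P_R2 = 1.429 W

Final answer: 1.429 W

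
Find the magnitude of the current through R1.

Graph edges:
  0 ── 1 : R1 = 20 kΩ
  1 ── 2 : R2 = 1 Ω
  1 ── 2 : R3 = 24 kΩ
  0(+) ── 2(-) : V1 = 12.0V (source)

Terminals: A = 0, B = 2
Nodal analysis, taking node 2 as the 0 V reference.
Source V1 fixes V_0 = 12 V.
KCL at each unknown node (sum of currents leaving = 0; resistances in Ω):
  Node 1: (V_1 - 12)/20000 + (V_1 - 0)/1 + (V_1 - 0)/24000 = 0
Collecting terms: 1 × V_1 = 0.0006  =>  V_1 = 0.0005999 V
I_R1 = (V_0 - V_1)/R1 = (12 - 0.0005999)/20000 = 0.0006 A
|I_R1| = 0.0006 A

Final answer: |I_R1| = 0.0006 A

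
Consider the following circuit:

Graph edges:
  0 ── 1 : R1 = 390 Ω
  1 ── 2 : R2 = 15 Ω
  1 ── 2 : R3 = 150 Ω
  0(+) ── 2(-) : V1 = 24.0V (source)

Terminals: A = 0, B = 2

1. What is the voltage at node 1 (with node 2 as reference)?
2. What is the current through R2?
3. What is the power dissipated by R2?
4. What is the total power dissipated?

Nodal analysis, taking node 2 as the 0 V reference.
Source V1 fixes V_0 = 24 V.
KCL at each unknown node (sum of currents leaving = 0; resistances in Ω):
  Node 1: (V_1 - 24)/390 + (V_1 - 0)/15 + (V_1 - 0)/150 = 0
Collecting terms: 0.0759 × V_1 = 0.06154  =>  V_1 = 0.8108 V
Part 1:
  Read off the nodal solution: V_1 = 0.8108 V
Part 2:
  I_R2 = (V_1 - V_2)/R2 = (0.8108 - 0)/15 = 0.05405 A
  Magnitude: I_R2 = 0.05405 A
Part 3:
  I_R2 = (V_1 - V_2)/R2 = (0.8108 - 0)/15 = 0.05405 A
  P_R2 = I_R2² × R2 = (0.05405)² × 15 = 0.04383 W
Part 4:
  Power in each resistor, P = (ΔV)²/R:
    P_R1 = (24 - 0.8108)²/390 = 1.379 W
    P_R2 = (0.8108 - 0)²/15 = 0.04383 W
    P_R3 = (0.8108 - 0)²/150 = 0.004383 W
  P_total = P_R1 + P_R2 + P_R3 = 1.427 W

Final answers:
1. V_1 = 0.8108 V
2. I_R2 = 0.05405 A
3. P_R2 = 0.04383 W
4. P_total = 1.427 W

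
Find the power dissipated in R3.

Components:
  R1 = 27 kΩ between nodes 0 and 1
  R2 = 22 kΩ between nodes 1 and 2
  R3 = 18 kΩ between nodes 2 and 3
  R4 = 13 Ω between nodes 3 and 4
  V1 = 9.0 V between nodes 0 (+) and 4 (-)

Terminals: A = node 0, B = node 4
Nodal analysis, taking node 4 as the 0 V reference.
Source V1 fixes V_0 = 9 V.
KCL at each unknown node (sum of currents leaving = 0; resistances in Ω):
  Node 1: (V_1 - 9)/27000 + (V_1 - V_2)/22000 = 0
  Node 2: (V_2 - V_1)/22000 + (V_2 - V_3)/18000 = 0
  Node 3: (V_3 - V_2)/18000 + (V_3 - 0)/13 = 0
Collecting terms (coefficients in siemens):
  0.00008249·V_1 - 0.00004545·V_2 = 0.0003333
  0.000101·V_2 - 0.00004545·V_1 - 0.00005556·V_3 = 0
  0.07698·V_3 - 0.00005556·V_2 = 0
Solving these 3 simultaneous equations (Gaussian elimination) gives:
  V_1 = 5.374 V, V_2 = 2.419 V, V_3 = 0.001746 V
I_R3 = (V_2 - V_3)/R3 = (2.419 - 0.001746)/18000 = 0.0001343 A
P_R3 = I_R3² × R3 = (0.0001343)² × 18000 = 0.0003247 W

Final answer: 0.0003247 W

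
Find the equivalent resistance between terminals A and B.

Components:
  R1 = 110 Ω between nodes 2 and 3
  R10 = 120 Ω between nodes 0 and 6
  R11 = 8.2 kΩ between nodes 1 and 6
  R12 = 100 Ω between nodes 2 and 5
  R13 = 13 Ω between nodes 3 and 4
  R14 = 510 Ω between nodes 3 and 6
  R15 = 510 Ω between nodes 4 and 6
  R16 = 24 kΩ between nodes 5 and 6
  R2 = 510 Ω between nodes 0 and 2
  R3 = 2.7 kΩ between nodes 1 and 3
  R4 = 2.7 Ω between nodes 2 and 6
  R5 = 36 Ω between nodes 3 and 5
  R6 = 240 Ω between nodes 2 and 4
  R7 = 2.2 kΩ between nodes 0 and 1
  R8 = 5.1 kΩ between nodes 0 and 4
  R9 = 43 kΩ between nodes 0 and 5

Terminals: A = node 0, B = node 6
The network is not a plain series/parallel combination. Inject a 1 A test current into terminal A (node 0) and return it from terminal B (node 6); then R_eq = V_A / (1 A).
Nodal analysis, taking node 6 as the 0 V reference.
Current source I_test pushes 1 A into node 0 and draws it out of node 6.
KCL at each unknown node (sum of currents leaving = 0; resistances in Ω):
  Node 0: (V_0 - V_2)/510 + (V_0 - V_1)/2200 + (V_0 - V_4)/5100 + (V_0 - V_5)/43000 + (V_0 - 0)/120 - 1 = 0
  Node 1: (V_1 - V_0)/2200 + (V_1 - V_3)/2700 + (V_1 - 0)/8200 = 0
  Node 2: (V_2 - V_0)/510 + (V_2 - V_3)/110 + (V_2 - 0)/2.7 + (V_2 - V_4)/240 + (V_2 - V_5)/100 = 0
  Node 3: (V_3 - V_1)/2700 + (V_3 - V_2)/110 + (V_3 - V_5)/36 + (V_3 - V_4)/13 + (V_3 - 0)/510 = 0
  Node 4: (V_4 - V_0)/5100 + (V_4 - V_2)/240 + (V_4 - V_3)/13 + (V_4 - 0)/510 = 0
  Node 5: (V_5 - V_0)/43000 + (V_5 - V_2)/100 + (V_5 - V_3)/36 + (V_5 - 0)/24000 = 0
Collecting terms (coefficients in siemens):
  0.01097·V_0 - 0.0004545·V_1 - 0.001961·V_2 - 0.0001961·V_4 - 0.00002326·V_5 = 1
  0.0009469·V_1 - 0.0004545·V_0 - 0.0003704·V_3 = 0
  0.3956·V_2 - 0.001961·V_0 - 0.009091·V_3 - 0.004167·V_4 - 0.01·V_5 = 0
  0.1161·V_3 - 0.0003704·V_1 - 0.009091·V_2 - 0.07692·V_4 - 0.02778·V_5 = 0
  0.08325·V_4 - 0.0001961·V_0 - 0.004167·V_2 - 0.07692·V_3 = 0
  0.03784·V_5 - 0.00002326·V_0 - 0.01·V_2 - 0.02778·V_3 = 0
Solving these 6 simultaneous equations (Gaussian elimination) gives:
  V_0 = 93.2 V, V_1 = 45.48 V, V_2 = 0.5672 V, V_3 = 1.899 V
  V_4 = 2.003 V, V_5 = 1.601 V
R_eq = V_0 / 1 A = 93.2 Ω

Final answer: 93.2 Ω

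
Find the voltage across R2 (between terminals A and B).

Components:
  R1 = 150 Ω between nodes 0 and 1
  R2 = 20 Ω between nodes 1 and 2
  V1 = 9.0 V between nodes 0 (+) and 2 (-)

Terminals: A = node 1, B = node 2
R1 and R2 are in series across V1 (node 0 → node 1 → node 2), and the output A–B is taken across R2, so this is a voltage divider.
Series current: I = V1/(R1 + R2) = 9/(150 + 20) = 9/170 = 0.05294 A
V_R2 = I × R2 = V1 × R2/(R1 + R2) = 9 × 20/170 = 1.059 V

Final answer: 1.059 V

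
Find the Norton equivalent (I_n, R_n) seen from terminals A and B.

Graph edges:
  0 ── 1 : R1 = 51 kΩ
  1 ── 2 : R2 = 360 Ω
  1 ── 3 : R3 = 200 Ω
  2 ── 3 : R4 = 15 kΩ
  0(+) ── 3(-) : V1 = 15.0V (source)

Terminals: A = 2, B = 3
Find the Thévenin equivalent first; then I_n = V_th/R_th and R_n = R_th.
Step 1 — V_th is the open-circuit voltage V_A - V_B (nothing connected across the terminals).
Nodal analysis, taking node 3 as the 0 V reference.
Source V1 fixes V_0 = 15 V.
KCL at each unknown node (sum of currents leaving = 0; resistances in Ω):
  Node 1: (V_1 - 15)/51000 + (V_1 - V_2)/360 + (V_1 - 0)/200 = 0
  Node 2: (V_2 - V_1)/360 + (V_2 - 0)/15000 = 0
Collecting terms (coefficients in siemens):
  0.007797·V_1 - 0.002778·V_2 = 0.0002941
  0.002844·V_2 - 0.002778·V_1 = 0
Determinant D = (0.007797)(0.002844) - (-0.002778)(-0.002778) = 0.00001446
V_1 = [(0.0002941)(0.002844) - (-0.002778)(0)]/D = 0.05784 V
V_2 = [(0.007797)(0) - (0.0002941)(-0.002778)]/D = 0.05649 V
V_th = V_2 - V_3 = 0.05649 - 0 = 0.05649 V
Step 2 — R_th: zero the source — replace V1 by a short circuit (node 3 merges into node 0) — and find the resistance seen between A (node 2) and B (node 0).
Reduce the network between node 2 (A) and node 0 (B) by series/parallel combination:
  Rp1 = R1 ‖ R3 (parallel, both between nodes 0 and 1) = 1/(1/51000 + 1/200) = 199.2 Ω
  Rs1 = R2 + Rp1 (series, joined only at node 1) = 360 + 199.2 = 559.2 Ω
  Rp2 = R4 ‖ Rs1 (parallel, both between nodes 0 and 2) = 1/(1/15000 + 1/559.2) = 539.1 Ω
R_th = 539.1 Ω
I_n = V_th/R_th = 0.05649/539.1 = 0.0001048 A, and R_n = R_th = 539.1 Ω

Final answer: I_n = 0.0001048 A, R_n = 539.1 Ω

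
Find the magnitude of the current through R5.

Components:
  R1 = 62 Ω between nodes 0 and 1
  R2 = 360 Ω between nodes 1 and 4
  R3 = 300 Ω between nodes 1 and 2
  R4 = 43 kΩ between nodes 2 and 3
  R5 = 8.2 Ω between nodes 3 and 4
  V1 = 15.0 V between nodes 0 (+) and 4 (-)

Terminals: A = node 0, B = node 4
Nodal analysis, taking node 4 as the 0 V reference.
Source V1 fixes V_0 = 15 V.
KCL at each unknown node (sum of currents leaving = 0; resistances in Ω):
  Node 1: (V_1 - 15)/62 + (V_1 - 0)/360 + (V_1 - V_2)/300 = 0
  Node 2: (V_2 - V_1)/300 + (V_2 - V_3)/43000 = 0
  Node 3: (V_3 - V_2)/43000 + (V_3 - 0)/8.2 = 0
Collecting terms (coefficients in siemens):
  0.02224·V_1 - 0.003333·V_2 = 0.2419
  0.003357·V_2 - 0.003333·V_1 - 0.00002326·V_3 = 0
  0.122·V_3 - 0.00002326·V_2 = 0
Solving these 3 simultaneous equations (Gaussian elimination) gives:
  V_1 = 12.78 V, V_2 = 12.69 V, V_3 = 0.00242 V
I_R5 = (V_3 - V_4)/R5 = (0.00242 - 0)/8.2 = 0.0002951 A
|I_R5| = 0.0002951 A

Final answer: |I_R5| = 0.0002951 A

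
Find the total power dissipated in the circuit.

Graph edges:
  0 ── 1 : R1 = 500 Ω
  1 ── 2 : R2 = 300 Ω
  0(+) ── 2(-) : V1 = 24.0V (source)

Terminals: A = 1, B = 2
Nodal analysis, taking node 2 as the 0 V reference.
Source V1 fixes V_0 = 24 V.
KCL at each unknown node (sum of currents leaving = 0; resistances in Ω):
  Node 1: (V_1 - 24)/500 + (V_1 - 0)/300 = 0
Collecting terms: 0.005333 × V_1 = 0.048  =>  V_1 = 9 V
Power in each resistor, P = (ΔV)²/R:
  P_R1 = (24 - 9)²/500 = 0.45 W
  P_R2 = (9 - 0)²/300 = 0.27 W
P_total = P_R1 + P_R2 = 0.72 W

Final answer: 0.72 W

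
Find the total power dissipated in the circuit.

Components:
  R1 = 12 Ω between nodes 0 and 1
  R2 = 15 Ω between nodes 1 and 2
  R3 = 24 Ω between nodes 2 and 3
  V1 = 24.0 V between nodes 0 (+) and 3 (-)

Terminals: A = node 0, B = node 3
Nodal analysis, taking node 3 as the 0 V reference.
Source V1 fixes V_0 = 24 V.
KCL at each unknown node (sum of currents leaving = 0; resistances in Ω):
  Node 1: (V_1 - 24)/12 + (V_1 - V_2)/15 = 0
  Node 2: (V_2 - V_1)/15 + (V_2 - 0)/24 = 0
Collecting terms (coefficients in siemens):
  0.15·V_1 - 0.06667·V_2 = 2
  0.1083·V_2 - 0.06667·V_1 = 0
Determinant D = (0.15)(0.1083) - (-0.06667)(-0.06667) = 0.01181
V_1 = [(2)(0.1083) - (-0.06667)(0)]/D = 18.35 V
V_2 = [(0.15)(0) - (2)(-0.06667)]/D = 11.29 V
Power in each resistor, P = (ΔV)²/R:
  P_R1 = (24 - 18.35)²/12 = 2.657 W
  P_R2 = (18.35 - 11.29)²/15 = 3.322 W
  P_R3 = (11.29 - 0)²/24 = 5.315 W
P_total = P_R1 + P_R2 + P_R3 = 11.29 W

Final answer: 11.29 W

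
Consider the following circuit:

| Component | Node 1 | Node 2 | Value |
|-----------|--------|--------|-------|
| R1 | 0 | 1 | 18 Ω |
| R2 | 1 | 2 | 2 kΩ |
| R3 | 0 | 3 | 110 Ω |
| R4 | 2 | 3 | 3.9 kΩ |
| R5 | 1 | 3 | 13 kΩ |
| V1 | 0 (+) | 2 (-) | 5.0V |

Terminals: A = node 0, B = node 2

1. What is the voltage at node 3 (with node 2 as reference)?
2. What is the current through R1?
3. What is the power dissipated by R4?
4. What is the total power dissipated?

Nodal analysis, taking node 2 as the 0 V reference.
Source V1 fixes V_0 = 5 V.
KCL at each unknown node (sum of currents leaving = 0; resistances in Ω):
  Node 1: (V_1 - 5)/18 + (V_1 - 0)/2000 + (V_1 - V_3)/13000 = 0
  Node 3: (V_3 - 5)/110 + (V_3 - 0)/3900 + (V_3 - V_1)/13000 = 0
Collecting terms (coefficients in siemens):
  0.05613·V_1 - 0.00007692·V_3 = 0.2778
  0.009424·V_3 - 0.00007692·V_1 = 0.04545
Determinant D = (0.05613)(0.009424) - (-0.00007692)(-0.00007692) = 0.000529
V_1 = [(0.2778)(0.009424) - (-0.00007692)(0.04545)]/D = 4.955 V
V_3 = [(0.05613)(0.04545) - (0.2778)(-0.00007692)]/D = 4.864 V
Part 1:
  Read off the nodal solution: V_3 = 4.864 V
Part 2:
  I_R1 = (V_0 - V_1)/R1 = (5 - 4.955)/18 = 0.002485 A
  Magnitude: I_R1 = 0.002485 A
Part 3:
  I_R4 = (V_2 - V_3)/R4 = (0 - 4.864)/3900 = -0.001247 A
  P_R4 = I_R4² × R4 = (-0.001247)² × 3900 = 0.006065 W
Part 4:
  Power in each resistor, P = (ΔV)²/R:
    P_R1 = (5 - 4.955)²/18 = 0.0001111 W
    P_R2 = (4.955 - 0)²/2000 = 0.01228 W
    P_R3 = (5 - 4.864)²/110 = 0.0001691 W
    P_R4 = (0 - 4.864)²/3900 = 0.006065 W
    P_R5 = (4.955 - 4.864)²/13000 = 0.0000006465 W
  P_total = P_R1 + P_R2 + P_R3 + P_R4 + P_R5 = 0.01862 W

Final answers:
1. V_3 = 4.864 V
2. I_R1 = 0.002485 A
3. P_R4 = 0.006065 W
4. P_total = 0.01862 W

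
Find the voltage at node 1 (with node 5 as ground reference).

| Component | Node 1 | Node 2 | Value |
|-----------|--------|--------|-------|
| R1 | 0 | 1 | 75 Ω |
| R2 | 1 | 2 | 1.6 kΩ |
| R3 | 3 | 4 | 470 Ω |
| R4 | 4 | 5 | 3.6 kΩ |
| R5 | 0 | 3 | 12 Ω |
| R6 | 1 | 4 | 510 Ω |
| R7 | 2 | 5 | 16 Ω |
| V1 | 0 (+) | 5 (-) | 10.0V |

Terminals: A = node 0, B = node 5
Nodal analysis, taking node 5 as the 0 V reference.
Source V1 fixes V_0 = 10 V.
KCL at each unknown node (sum of currents leaving = 0; resistances in Ω):
  Node 1: (V_1 - 10)/75 + (V_1 - V_2)/1600 + (V_1 - V_4)/510 = 0
  Node 2: (V_2 - V_1)/1600 + (V_2 - 0)/16 = 0
  Node 3: (V_3 - V_4)/470 + (V_3 - 10)/12 = 0
  Node 4: (V_4 - V_3)/470 + (V_4 - 0)/3600 + (V_4 - V_1)/510 = 0
Collecting terms (coefficients in siemens):
  0.01592·V_1 - 0.000625·V_2 - 0.001961·V_4 = 0.1333
  0.06313·V_2 - 0.000625·V_1 = 0
  0.08546·V_3 - 0.002128·V_4 = 0.8333
  0.004366·V_4 - 0.001961·V_1 - 0.002128·V_3 = 0
Solving these 4 simultaneous equations (Gaussian elimination) gives:
  V_1 = 9.504 V, V_2 = 0.0941 V, V_3 = 9.978 V, V_4 = 9.131 V
The requested potential is V_1 = 9.504 V.

Final answer: V_1 = 9.504 V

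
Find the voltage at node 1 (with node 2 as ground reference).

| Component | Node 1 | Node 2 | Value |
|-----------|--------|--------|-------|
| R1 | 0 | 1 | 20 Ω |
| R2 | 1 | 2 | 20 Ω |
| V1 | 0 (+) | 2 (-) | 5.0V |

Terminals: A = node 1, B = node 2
Nodal analysis, taking node 2 as the 0 V reference.
Source V1 fixes V_0 = 5 V.
KCL at each unknown node (sum of currents leaving = 0; resistances in Ω):
  Node 1: (V_1 - 5)/20 + (V_1 - 0)/20 = 0
Collecting terms: 0.1 × V_1 = 0.25  =>  V_1 = 2.5 V
The requested potential is V_1 = 2.5 V.

Final answer: V_1 = 2.5 V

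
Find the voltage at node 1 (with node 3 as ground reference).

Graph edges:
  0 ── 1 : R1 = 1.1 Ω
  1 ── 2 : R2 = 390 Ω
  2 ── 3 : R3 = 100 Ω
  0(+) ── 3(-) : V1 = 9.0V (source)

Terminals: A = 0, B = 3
Nodal analysis, taking node 3 as the 0 V reference.
Source V1 fixes V_0 = 9 V.
KCL at each unknown node (sum of currents leaving = 0; resistances in Ω):
  Node 1: (V_1 - 9)/1.1 + (V_1 - V_2)/390 = 0
  Node 2: (V_2 - V_1)/390 + (V_2 - 0)/100 = 0
Collecting terms (coefficients in siemens):
  0.9117·V_1 - 0.002564·V_2 = 8.182
  0.01256·V_2 - 0.002564·V_1 = 0
Determinant D = (0.9117)(0.01256) - (-0.002564)(-0.002564) = 0.01145
V_1 = [(8.182)(0.01256) - (-0.002564)(0)]/D = 8.98 V
V_2 = [(0.9117)(0) - (8.182)(-0.002564)]/D = 1.833 V
The requested potential is V_1 = 8.98 V.

Final answer: V_1 = 8.98 V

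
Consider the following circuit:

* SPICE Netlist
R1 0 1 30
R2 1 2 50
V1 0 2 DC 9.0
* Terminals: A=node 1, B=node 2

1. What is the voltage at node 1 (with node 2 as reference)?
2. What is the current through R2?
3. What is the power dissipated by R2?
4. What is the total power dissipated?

Nodal analysis, taking node 2 as the 0 V reference.
Source V1 fixes V_0 = 9 V.
KCL at each unknown node (sum of currents leaving = 0; resistances in Ω):
  Node 1: (V_1 - 9)/30 + (V_1 - 0)/50 = 0
Collecting terms: 0.05333 × V_1 = 0.3  =>  V_1 = 5.625 V
Part 1:
  Read off the nodal solution: V_1 = 5.625 V
Part 2:
  I_R2 = (V_1 - V_2)/R2 = (5.625 - 0)/50 = 0.1125 A
  Magnitude: I_R2 = 0.1125 A
Part 3:
  I_R2 = (V_1 - V_2)/R2 = (5.625 - 0)/50 = 0.1125 A
  P_R2 = I_R2² × R2 = (0.1125)² × 50 = 0.6328 W
Part 4:
  Power in each resistor, P = (ΔV)²/R:
    P_R1 = (9 - 5.625)²/30 = 0.3797 W
    P_R2 = (5.625 - 0)²/50 = 0.6328 W
  P_total = P_R1 + P_R2 = 1.012 W

Final answers:
1. V_1 = 5.625 V
2. I_R2 = 0.1125 A
3. P_R2 = 0.6328 W
4. P_total = 1.012 W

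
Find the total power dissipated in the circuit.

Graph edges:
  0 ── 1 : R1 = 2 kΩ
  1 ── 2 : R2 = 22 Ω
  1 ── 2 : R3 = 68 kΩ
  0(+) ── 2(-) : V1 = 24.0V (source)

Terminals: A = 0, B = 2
Nodal analysis, taking node 2 as the 0 V reference.
Source V1 fixes V_0 = 24 V.
KCL at each unknown node (sum of currents leaving = 0; resistances in Ω):
  Node 1: (V_1 - 24)/2000 + (V_1 - 0)/22 + (V_1 - 0)/68000 = 0
Collecting terms: 0.04597 × V_1 = 0.012  =>  V_1 = 0.261 V
Power in each resistor, P = (ΔV)²/R:
  P_R1 = (24 - 0.261)²/2000 = 0.2818 W
  P_R2 = (0.261 - 0)²/22 = 0.003097 W
  P_R3 = (0.261 - 0)²/68000 = 0.000001002 W
P_total = P_R1 + P_R2 + P_R3 = 0.2849 W

Final answer: 0.2849 W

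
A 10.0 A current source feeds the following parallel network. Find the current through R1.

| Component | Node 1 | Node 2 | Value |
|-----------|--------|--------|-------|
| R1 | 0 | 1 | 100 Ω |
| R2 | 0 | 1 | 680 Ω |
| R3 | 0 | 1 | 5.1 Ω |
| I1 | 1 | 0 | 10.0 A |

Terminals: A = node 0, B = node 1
All resistors sit directly between nodes 0 and 1, so they are in parallel and share one voltage V; the full source current 10 A splits among them.
1/R_par = 1/100 + 1/680 + 1/5.1 = 0.2075 S  =>  R_par = 4.818 Ω
V = I × R_par = 10 × 4.818 = 48.18 V
I_R1 = V/R1 = 48.18/100 = 0.4818 A

Final answer: 0.4818 A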